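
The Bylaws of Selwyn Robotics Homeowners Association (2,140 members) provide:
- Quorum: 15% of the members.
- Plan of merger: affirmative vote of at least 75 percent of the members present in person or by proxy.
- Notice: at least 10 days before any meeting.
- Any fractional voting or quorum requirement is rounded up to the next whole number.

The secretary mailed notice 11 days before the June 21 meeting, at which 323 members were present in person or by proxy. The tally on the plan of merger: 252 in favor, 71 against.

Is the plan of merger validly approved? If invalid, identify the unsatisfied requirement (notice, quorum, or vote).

Notice: 11 days given; 10 required. Satisfied.
Quorum: 15% of 2,140 = 321; 323 present. Satisfied.
Vote: requires three-fourths of those present (323); 3/4 of 323 = 242.25, rounded up to 243, so 243 needed; 252 in favor. Satisfied.

Valid — all requirements satisfied.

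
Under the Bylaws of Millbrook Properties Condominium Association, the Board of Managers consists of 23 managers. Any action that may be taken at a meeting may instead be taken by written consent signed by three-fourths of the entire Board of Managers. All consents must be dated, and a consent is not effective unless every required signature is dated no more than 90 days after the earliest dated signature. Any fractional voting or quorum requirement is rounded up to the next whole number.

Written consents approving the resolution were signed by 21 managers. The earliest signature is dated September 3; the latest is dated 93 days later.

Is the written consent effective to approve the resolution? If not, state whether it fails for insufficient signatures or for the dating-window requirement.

Not effective — dating-window requirement not satisfied.

Signatures required: three-fourths of 23 — 3/4 of 23 = 17.25, rounded up to 18, so 18 needed; 21 signed. Sufficient.
Dating window: the latest signature is 93 days after the earliest; the limit is 90 days. Outside the window.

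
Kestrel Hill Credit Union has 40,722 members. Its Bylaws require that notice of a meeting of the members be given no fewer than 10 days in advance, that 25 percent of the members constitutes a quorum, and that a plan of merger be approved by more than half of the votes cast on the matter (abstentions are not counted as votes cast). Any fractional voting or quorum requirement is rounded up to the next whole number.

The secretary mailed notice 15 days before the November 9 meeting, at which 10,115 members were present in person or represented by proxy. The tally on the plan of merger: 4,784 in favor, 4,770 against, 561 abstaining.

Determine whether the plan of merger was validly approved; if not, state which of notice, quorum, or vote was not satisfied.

Invalid — quorum requirement not satisfied.

Notice: 15 days given; 10 required. Satisfied.
Quorum: 25% of 40,722 = 10,180.50, rounded up to 10,181; 10,115 present. Not satisfied.
Vote: requires a majority of the votes cast (10,115 − 561 abstaining = 9,554); a majority of 9554 is 4778, so 4,778 needed; 4,784 in favor. Satisfied.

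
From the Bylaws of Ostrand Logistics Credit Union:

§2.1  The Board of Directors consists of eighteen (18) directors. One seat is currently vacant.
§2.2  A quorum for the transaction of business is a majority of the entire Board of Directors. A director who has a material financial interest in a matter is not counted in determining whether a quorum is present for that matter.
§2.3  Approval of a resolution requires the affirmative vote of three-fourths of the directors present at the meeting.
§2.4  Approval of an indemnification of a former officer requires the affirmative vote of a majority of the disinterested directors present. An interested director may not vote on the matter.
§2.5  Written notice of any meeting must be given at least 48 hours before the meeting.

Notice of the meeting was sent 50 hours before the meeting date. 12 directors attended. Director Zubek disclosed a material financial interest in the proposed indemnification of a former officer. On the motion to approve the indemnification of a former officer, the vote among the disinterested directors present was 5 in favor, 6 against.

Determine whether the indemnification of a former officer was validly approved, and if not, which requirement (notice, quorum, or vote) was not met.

Invalid — vote requirement not satisfied.

Notice: 50 hours given; 48 required (50 ≥ 48). Satisfied.
Quorum: 12 present, but the 1 interested director does not count, leaving 11. Quorum is 10. Satisfied.
Vote: the indemnification of a former officer requires a majority of the disinterested directors present (12 − 1 = 11). A majority of 11 is 6, so 6 affirmative votes are needed; 5 voted in favor. Not satisfied.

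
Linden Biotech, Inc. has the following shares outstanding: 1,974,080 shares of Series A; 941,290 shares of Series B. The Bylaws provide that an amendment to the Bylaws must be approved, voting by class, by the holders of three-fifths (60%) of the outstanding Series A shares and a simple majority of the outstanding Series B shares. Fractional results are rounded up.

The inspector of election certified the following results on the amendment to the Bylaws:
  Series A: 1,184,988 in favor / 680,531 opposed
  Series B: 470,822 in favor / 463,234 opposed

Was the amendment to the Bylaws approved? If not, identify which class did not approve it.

Series A: 3/5 of 1974080 = 1184448; 1,184,448 required, 1,184,988 in favor — approved.
Series B: a majority of 941290 is 470646; 470,646 required, 470,822 in favor — approved.

Approved — every class gave the required vote.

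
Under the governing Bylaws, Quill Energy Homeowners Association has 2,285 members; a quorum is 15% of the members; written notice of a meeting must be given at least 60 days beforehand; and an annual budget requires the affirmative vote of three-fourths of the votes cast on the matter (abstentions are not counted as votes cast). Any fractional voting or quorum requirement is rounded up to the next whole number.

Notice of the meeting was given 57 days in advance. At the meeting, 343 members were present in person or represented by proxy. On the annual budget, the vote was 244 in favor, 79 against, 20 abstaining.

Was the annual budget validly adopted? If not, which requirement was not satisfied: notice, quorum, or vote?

Notice: 57 days given; 60 required. Not satisfied.
Quorum: 15% of 2,285 = 342.75, rounded up to 343; 343 present. Satisfied.
Vote: requires three-fourths of the votes cast (343 − 20 abstaining = 323); 3/4 of 323 = 242.25, rounded up to 243, so 243 needed; 244 in favor. Satisfied.

Invalid — notice requirement not satisfied.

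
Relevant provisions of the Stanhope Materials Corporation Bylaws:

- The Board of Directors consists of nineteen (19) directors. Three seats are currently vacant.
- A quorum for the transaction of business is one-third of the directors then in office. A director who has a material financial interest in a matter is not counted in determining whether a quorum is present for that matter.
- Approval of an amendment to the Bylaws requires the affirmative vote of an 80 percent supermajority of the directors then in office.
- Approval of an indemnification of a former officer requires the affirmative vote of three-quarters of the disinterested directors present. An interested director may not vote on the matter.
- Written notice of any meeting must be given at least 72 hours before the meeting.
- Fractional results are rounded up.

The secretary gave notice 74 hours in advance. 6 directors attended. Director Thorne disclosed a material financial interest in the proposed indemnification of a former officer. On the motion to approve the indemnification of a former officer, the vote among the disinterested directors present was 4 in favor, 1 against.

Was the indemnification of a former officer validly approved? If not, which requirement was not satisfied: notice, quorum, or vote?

Notice: 74 hours given; 72 required (74 ≥ 72). Satisfied.
Quorum: 6 present, but the 1 interested director does not count, leaving 5. Quorum is 6. Not satisfied.
Vote: the indemnification of a former officer requires three-fourths of the disinterested directors present (6 − 1 = 5). 3/4 of 5 = 3.75, rounded up to 4, so 4 affirmative votes are needed; 4 voted in favor. Satisfied. (Moot — without a quorum no business can be validly transacted.)

Invalid — quorum requirement not satisfied.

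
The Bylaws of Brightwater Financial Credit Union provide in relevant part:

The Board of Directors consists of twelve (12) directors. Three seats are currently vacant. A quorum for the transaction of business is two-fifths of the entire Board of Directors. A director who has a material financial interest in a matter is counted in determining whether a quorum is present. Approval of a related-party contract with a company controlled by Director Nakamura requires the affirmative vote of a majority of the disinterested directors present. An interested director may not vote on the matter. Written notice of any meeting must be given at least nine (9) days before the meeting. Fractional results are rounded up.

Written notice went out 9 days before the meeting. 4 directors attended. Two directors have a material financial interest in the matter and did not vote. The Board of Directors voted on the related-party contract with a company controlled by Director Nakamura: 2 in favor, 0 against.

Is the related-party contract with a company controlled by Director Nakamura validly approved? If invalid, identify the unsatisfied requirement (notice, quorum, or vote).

Notice: 9 days given; 9 required (9 ≥ 9). Satisfied.
Quorum: 4 present (interested directors count toward quorum); quorum is 5. Not satisfied.
Vote: the related-party contract with a company controlled by Director Nakamura requires a majority of the disinterested directors present (4 − 2 = 2). A majority of 2 is 2, so 2 affirmative votes are needed; 2 voted in favor. Satisfied. (Moot — without a quorum no business can be validly transacted.)

Invalid — quorum requirement not satisfied.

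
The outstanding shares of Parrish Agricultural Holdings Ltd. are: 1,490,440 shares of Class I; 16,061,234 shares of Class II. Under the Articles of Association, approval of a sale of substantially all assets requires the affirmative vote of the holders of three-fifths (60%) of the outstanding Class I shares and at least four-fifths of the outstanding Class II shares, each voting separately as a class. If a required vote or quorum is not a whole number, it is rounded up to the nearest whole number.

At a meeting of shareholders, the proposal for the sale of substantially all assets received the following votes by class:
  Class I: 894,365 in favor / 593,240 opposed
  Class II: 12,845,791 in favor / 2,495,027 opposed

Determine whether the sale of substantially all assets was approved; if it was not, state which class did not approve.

Class I: 3/5 of 1490440 = 894264; 894,264 required, 894,365 in favor — approved.
Class II: 4/5 of 16061234 = 12848987.20, rounded up to 12848988; 12,848,988 required, 12,845,791 in favor — not approved.

Not approved — the Class II shares did not give the required vote.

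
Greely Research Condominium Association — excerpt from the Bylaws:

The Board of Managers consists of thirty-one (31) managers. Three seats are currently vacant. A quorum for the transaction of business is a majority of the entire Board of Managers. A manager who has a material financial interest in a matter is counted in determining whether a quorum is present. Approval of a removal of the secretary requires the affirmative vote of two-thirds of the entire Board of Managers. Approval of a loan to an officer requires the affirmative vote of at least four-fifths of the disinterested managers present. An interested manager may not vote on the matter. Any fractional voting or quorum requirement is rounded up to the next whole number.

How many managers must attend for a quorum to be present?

16

A majority of 31 is 16.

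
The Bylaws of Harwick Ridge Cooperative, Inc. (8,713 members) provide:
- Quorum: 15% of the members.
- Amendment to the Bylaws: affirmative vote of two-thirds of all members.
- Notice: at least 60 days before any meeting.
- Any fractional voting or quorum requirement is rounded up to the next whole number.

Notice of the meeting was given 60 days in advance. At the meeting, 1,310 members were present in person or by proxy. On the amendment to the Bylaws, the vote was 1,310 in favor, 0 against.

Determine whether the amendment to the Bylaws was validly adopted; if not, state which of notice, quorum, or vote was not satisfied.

Invalid — vote requirement not satisfied.

Notice: 60 days given; 60 required. Satisfied.
Quorum: 15% of 8,713 = 1,306.95, rounded up to 1,307; 1,310 present. Satisfied.
Vote: requires two-thirds of all members (8,713); 2/3 of 8713 = 5808.67, rounded up to 5809, so 5,809 needed; 1,310 in favor. Not satisfied.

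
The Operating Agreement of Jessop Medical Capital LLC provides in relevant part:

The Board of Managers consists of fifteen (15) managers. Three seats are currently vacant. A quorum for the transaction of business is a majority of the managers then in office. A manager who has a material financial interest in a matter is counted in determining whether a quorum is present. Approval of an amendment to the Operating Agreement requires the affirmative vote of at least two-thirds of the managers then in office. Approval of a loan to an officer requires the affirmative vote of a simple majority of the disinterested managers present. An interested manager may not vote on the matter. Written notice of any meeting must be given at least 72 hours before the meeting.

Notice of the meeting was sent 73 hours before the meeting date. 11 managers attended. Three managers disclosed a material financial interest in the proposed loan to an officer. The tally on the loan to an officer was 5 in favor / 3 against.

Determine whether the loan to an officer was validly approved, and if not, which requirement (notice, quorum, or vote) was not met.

Valid — all requirements satisfied.

Notice: 73 hours given; 72 required (73 ≥ 72). Satisfied.
Quorum: 11 present (interested managers count toward quorum); quorum is 7. Satisfied.
Vote: the loan to an officer requires a majority of the disinterested managers present (11 − 3 = 8). A majority of 8 is 5, so 5 affirmative votes are needed; 5 voted in favor. Satisfied.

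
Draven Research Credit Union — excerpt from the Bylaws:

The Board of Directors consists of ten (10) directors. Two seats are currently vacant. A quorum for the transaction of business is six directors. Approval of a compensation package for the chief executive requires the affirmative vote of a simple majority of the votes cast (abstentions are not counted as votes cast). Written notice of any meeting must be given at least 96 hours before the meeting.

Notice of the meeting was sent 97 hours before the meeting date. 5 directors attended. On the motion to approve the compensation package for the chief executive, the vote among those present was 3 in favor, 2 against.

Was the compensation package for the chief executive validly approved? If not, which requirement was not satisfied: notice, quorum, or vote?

Invalid — quorum requirement not satisfied.

Notice: 97 hours given; 96 required (97 ≥ 96). Satisfied.
Quorum: 5 present; quorum is 6. Not satisfied.
Vote: the compensation package for the chief executive requires a majority of the votes cast (5). A majority of 5 is 3, so 3 affirmative votes are needed; 3 voted in favor. Satisfied. (Moot — without a quorum no business can be validly transacted.)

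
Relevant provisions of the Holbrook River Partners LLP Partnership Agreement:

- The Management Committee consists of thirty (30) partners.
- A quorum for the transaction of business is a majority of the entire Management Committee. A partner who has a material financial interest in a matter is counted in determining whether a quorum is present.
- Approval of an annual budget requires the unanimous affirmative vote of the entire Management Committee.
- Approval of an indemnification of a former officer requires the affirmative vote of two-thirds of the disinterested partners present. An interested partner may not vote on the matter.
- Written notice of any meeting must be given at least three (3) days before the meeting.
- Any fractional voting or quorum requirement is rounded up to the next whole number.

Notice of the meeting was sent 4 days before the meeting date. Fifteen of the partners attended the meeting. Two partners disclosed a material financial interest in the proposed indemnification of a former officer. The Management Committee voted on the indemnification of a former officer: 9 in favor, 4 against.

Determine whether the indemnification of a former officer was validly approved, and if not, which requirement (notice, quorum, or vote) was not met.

Notice: 4 days given; 3 required (4 ≥ 3). Satisfied.
Quorum: 15 present (interested partners count toward quorum); quorum is 16. Not satisfied.
Vote: the indemnification of a former officer requires two-thirds of the disinterested partners present (15 − 2 = 13). 2/3 of 13 = 8.67, rounded up to 9, so 9 affirmative votes are needed; 9 voted in favor. Satisfied. (Moot — without a quorum no business can be validly transacted.)

Invalid — quorum requirement not satisfied.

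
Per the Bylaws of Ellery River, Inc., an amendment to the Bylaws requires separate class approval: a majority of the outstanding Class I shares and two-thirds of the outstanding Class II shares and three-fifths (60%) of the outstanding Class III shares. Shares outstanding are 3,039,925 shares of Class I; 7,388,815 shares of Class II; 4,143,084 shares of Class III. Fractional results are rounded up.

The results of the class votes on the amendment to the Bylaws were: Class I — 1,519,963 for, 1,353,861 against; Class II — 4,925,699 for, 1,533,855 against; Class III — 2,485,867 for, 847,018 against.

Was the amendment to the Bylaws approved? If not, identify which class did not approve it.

Class I: a majority of 3039925 is 1519963; 1,519,963 required, 1,519,963 in favor — approved.
Class II: 2/3 of 7388815 = 4925876.67, rounded up to 4925877; 4,925,877 required, 4,925,699 in favor — not approved.
Class III: 3/5 of 4143084 = 2485850.40, rounded up to 2485851; 2,485,851 required, 2,485,867 in favor — approved.

Not approved — the Class II shares did not give the required vote.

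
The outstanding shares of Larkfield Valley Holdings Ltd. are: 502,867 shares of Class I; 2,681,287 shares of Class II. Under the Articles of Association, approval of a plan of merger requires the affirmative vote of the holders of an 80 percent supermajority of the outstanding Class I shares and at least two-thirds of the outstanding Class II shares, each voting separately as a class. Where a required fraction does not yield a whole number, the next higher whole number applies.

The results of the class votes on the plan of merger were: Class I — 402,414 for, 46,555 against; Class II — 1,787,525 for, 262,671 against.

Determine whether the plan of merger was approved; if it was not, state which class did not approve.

Class I: 4/5 of 502867 = 402293.60, rounded up to 402294; 402,294 required, 402,414 in favor — approved.
Class II: 2/3 of 2681287 = 1787524.67, rounded up to 1787525; 1,787,525 required, 1,787,525 in favor — approved.

Approved — every class gave the required vote.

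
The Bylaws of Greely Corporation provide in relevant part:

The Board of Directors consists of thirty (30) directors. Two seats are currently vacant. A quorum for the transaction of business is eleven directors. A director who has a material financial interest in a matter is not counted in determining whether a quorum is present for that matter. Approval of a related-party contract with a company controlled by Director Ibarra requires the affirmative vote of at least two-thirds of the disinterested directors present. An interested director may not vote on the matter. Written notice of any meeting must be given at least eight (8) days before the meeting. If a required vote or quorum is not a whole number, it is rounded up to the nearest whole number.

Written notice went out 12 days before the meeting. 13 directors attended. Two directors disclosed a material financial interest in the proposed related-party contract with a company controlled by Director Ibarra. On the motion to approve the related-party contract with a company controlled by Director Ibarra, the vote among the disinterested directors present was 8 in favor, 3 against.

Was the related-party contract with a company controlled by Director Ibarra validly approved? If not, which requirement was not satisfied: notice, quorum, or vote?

Valid — all requirements satisfied.

Notice: 12 days given; 8 required (12 ≥ 8). Satisfied.
Quorum: 13 present, but the 2 interested directors do not count, leaving 11. Quorum is 11. Satisfied.
Vote: the related-party contract with a company controlled by Director Ibarra requires two-thirds of the disinterested directors present (13 − 2 = 11). 2/3 of 11 = 7.33, rounded up to 8, so 8 affirmative votes are needed; 8 voted in favor. Satisfied.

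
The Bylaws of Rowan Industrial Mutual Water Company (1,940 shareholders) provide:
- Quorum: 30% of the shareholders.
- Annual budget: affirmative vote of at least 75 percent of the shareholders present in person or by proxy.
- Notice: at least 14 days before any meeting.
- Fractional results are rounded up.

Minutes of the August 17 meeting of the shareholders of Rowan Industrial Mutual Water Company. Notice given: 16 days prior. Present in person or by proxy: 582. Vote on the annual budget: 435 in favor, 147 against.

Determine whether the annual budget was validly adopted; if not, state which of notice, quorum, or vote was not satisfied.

Invalid — vote requirement not satisfied.

Notice: 16 days given; 14 required. Satisfied.
Quorum: 30% of 1,940 = 582; 582 present. Satisfied.
Vote: requires three-fourths of those present (582); 3/4 of 582 = 436.50, rounded up to 437, so 437 needed; 435 in favor. Not satisfied.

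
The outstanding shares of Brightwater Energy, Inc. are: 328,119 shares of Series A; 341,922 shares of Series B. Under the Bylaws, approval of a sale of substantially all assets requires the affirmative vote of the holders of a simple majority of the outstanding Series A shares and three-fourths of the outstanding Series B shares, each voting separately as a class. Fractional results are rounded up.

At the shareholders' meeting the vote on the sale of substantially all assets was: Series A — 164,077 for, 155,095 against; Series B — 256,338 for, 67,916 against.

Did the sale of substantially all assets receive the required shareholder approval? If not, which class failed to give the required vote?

Series A: a majority of 328119 is 164060; 164,060 required, 164,077 in favor — approved.
Series B: 3/4 of 341922 = 256441.50, rounded up to 256442; 256,442 required, 256,338 in favor — not approved.

Not approved — the Series B shares did not give the required vote.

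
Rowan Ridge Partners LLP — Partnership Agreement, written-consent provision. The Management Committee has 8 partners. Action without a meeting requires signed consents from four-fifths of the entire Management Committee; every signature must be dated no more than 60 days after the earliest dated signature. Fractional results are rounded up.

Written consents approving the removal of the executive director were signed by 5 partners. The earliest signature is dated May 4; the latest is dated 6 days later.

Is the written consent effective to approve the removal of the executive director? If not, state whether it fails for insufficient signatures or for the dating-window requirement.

Signatures required: four-fifths of 8 — 4/5 of 8 = 6.40, rounded up to 7, so 7 needed; 5 signed. Insufficient.
Dating window: the latest signature is 6 days after the earliest; the limit is 60 days. Within the window.

Not effective — insufficient signatures.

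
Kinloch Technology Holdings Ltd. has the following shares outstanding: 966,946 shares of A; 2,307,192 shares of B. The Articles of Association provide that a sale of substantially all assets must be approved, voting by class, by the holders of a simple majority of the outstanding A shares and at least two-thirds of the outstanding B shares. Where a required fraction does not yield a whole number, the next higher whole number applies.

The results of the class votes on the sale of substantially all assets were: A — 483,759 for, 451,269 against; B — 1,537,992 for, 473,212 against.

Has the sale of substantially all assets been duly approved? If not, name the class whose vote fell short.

Not approved — the B shares did not give the required vote.

A: a majority of 966946 is 483474; 483,474 required, 483,759 in favor — approved.
B: 2/3 of 2307192 = 1538128; 1,538,128 required, 1,537,992 in favor — not approved.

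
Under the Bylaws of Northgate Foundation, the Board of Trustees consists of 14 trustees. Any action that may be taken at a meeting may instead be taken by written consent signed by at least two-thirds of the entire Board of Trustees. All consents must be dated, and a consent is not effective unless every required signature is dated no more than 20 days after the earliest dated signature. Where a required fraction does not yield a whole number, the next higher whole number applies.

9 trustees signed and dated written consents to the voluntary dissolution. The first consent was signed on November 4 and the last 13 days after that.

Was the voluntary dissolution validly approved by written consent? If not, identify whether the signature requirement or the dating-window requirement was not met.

Not effective — insufficient signatures.

Signatures required: at least two-thirds of 14 — 2/3 of 14 = 9.33, rounded up to 10, so 10 needed; 9 signed. Insufficient.
Dating window: the latest signature is 13 days after the earliest; the limit is 20 days. Within the window.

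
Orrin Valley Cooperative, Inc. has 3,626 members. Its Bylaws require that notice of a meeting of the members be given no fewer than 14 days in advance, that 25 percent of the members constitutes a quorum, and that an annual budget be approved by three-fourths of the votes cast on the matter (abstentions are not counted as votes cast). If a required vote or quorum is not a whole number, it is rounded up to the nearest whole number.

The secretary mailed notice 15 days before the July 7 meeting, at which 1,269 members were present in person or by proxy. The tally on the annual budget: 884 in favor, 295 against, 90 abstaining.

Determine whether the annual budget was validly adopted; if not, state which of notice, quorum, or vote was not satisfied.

Invalid — vote requirement not satisfied.

Notice: 15 days given; 14 required. Satisfied.
Quorum: 25% of 3,626 = 906.50, rounded up to 907; 1,269 present. Satisfied.
Vote: requires three-fourths of the votes cast (1,269 − 90 abstaining = 1,179); 3/4 of 1179 = 884.25, rounded up to 885, so 885 needed; 884 in favor. Not satisfied.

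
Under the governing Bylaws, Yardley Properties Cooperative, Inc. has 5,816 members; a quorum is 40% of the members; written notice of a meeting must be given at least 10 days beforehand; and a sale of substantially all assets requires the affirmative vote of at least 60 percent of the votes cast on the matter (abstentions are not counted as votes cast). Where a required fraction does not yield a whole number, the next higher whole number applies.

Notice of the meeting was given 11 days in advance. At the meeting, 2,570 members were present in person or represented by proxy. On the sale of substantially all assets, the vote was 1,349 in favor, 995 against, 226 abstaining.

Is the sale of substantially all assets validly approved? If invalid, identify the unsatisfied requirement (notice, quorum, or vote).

Invalid — vote requirement not satisfied.

Notice: 11 days given; 10 required. Satisfied.
Quorum: 40% of 5,816 = 2,326.40, rounded up to 2,327; 2,570 present. Satisfied.
Vote: requires three-fifths of the votes cast (2,570 − 226 abstaining = 2,344); 3/5 of 2344 = 1406.40, rounded up to 1407, so 1,407 needed; 1,349 in favor. Not satisfied.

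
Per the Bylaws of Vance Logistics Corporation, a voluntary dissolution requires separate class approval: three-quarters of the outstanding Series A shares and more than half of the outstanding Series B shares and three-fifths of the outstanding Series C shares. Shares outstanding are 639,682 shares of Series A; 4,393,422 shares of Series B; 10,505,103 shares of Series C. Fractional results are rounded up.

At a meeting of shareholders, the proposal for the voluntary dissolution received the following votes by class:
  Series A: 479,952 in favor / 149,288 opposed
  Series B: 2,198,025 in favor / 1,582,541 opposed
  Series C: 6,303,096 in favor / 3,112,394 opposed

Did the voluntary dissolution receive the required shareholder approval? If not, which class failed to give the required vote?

Approved — every class gave the required vote.

Series A: 3/4 of 639682 = 479761.50, rounded up to 479762; 479,762 required, 479,952 in favor — approved.
Series B: a majority of 4393422 is 2196712; 2,196,712 required, 2,198,025 in favor — approved.
Series C: 3/5 of 10505103 = 6303061.80, rounded up to 6303062; 6,303,062 required, 6,303,096 in favor — approved.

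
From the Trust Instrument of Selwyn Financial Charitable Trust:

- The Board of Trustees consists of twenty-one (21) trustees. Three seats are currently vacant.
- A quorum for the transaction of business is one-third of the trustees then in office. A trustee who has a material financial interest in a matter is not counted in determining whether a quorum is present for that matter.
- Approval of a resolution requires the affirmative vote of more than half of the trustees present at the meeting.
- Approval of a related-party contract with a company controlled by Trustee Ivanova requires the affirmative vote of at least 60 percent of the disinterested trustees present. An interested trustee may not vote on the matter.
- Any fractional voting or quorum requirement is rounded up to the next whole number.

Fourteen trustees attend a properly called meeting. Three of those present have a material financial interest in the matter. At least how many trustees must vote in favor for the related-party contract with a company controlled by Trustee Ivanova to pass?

7

The related-party contract with a company controlled by Trustee Ivanova requires three-fifths of the disinterested trustees present (14 − 3 = 11).
3/5 of 11 = 6.60, rounded up to 7.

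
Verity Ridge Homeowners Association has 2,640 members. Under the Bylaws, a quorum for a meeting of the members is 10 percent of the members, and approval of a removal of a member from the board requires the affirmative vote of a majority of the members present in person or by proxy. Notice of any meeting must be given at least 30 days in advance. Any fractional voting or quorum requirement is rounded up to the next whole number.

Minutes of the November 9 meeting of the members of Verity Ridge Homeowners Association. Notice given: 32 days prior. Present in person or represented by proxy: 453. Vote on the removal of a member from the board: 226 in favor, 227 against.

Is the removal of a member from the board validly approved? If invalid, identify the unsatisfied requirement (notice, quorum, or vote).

Notice: 32 days given; 30 required. Satisfied.
Quorum: 10% of 2,640 = 264; 453 present. Satisfied.
Vote: requires a majority of those present (453); a majority of 453 is 227, so 227 needed; 226 in favor. Not satisfied.

Invalid — vote requirement not satisfied.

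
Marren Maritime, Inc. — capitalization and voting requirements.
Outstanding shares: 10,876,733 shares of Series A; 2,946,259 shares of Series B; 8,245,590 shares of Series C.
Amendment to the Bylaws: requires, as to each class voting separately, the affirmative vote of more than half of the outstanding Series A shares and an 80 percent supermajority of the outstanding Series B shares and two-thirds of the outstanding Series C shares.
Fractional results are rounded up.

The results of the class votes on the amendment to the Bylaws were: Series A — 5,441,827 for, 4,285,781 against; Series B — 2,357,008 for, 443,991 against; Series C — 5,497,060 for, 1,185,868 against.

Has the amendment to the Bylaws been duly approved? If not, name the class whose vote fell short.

Series A: a majority of 10876733 is 5438367; 5,438,367 required, 5,441,827 in favor — approved.
Series B: 4/5 of 2946259 = 2357007.20, rounded up to 2357008; 2,357,008 required, 2,357,008 in favor — approved.
Series C: 2/3 of 8245590 = 5497060; 5,497,060 required, 5,497,060 in favor — approved.

Approved — every class gave the required vote.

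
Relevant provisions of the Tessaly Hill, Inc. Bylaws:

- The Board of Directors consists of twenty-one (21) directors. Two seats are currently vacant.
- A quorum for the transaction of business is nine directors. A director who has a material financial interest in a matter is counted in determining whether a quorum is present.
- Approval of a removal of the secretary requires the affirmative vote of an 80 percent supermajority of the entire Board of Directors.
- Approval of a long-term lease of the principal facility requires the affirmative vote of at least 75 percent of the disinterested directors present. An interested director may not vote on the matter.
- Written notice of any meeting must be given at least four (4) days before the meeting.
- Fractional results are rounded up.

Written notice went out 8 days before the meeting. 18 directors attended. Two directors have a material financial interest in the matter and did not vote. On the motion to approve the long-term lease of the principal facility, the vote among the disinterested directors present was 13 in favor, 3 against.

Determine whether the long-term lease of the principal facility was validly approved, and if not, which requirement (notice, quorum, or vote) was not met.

Notice: 8 days given; 4 required (8 ≥ 4). Satisfied.
Quorum: 18 present (interested directors count toward quorum); quorum is 9. Satisfied.
Vote: the long-term lease of the principal facility requires three-fourths of the disinterested directors present (18 − 2 = 16). 3/4 of 16 = 12, so 12 affirmative votes are needed; 13 voted in favor. Satisfied.

Valid — all requirements satisfied.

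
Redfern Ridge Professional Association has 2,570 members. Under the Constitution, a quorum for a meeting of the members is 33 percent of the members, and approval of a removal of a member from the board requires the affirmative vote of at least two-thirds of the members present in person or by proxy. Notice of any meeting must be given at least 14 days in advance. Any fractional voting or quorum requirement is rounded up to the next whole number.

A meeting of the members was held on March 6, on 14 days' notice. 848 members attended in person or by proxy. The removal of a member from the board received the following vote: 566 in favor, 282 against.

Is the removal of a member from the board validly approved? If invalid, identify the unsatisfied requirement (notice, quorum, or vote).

Notice: 14 days given; 14 required. Satisfied.
Quorum: 33% of 2,570 = 848.10, rounded up to 849; 848 present. Not satisfied.
Vote: requires two-thirds of those present (848); 2/3 of 848 = 565.33, rounded up to 566, so 566 needed; 566 in favor. Satisfied.

Invalid — quorum requirement not satisfied.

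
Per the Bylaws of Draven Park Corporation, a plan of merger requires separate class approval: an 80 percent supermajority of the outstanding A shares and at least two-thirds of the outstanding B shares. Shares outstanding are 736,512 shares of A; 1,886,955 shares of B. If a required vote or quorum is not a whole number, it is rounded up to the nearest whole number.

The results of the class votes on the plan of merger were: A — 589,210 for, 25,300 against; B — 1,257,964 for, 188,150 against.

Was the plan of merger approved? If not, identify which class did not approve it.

Not approved — the B shares did not give the required vote.

A: 4/5 of 736512 = 589209.60, rounded up to 589210; 589,210 required, 589,210 in favor — approved.
B: 2/3 of 1886955 = 1257970; 1,257,970 required, 1,257,964 in favor — not approved.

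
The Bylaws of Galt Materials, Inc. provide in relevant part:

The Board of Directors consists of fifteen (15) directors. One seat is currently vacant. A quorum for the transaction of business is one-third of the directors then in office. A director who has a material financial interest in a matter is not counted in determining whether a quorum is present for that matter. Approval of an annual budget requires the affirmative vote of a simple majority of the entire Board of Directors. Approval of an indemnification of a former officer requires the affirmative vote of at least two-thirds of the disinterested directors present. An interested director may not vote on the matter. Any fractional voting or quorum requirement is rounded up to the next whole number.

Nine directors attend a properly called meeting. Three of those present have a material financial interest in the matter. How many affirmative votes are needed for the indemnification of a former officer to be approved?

The indemnification of a former officer requires two-thirds of the disinterested directors present (9 − 3 = 6).
2/3 of 6 = 4.

4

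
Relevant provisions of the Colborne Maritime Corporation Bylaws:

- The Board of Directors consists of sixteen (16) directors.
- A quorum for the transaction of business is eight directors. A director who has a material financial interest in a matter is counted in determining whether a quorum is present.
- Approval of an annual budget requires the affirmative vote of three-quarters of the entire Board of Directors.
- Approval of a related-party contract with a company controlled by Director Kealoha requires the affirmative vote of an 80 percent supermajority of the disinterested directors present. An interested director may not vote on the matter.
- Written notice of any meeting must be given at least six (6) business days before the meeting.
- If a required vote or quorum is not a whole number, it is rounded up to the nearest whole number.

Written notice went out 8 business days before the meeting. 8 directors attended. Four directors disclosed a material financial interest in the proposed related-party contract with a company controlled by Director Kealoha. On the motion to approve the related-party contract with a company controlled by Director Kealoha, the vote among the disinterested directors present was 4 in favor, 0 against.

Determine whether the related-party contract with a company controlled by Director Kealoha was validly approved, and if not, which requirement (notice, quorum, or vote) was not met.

Notice: 8 business days given; 6 required (8 ≥ 6). Satisfied.
Quorum: 8 present (interested directors count toward quorum); quorum is 8. Satisfied.
Vote: the related-party contract with a company controlled by Director Kealoha requires four-fifths of the disinterested directors present (8 − 4 = 4). 4/5 of 4 = 3.20, rounded up to 4, so 4 affirmative votes are needed; 4 voted in favor. Satisfied.

Valid — all requirements satisfied.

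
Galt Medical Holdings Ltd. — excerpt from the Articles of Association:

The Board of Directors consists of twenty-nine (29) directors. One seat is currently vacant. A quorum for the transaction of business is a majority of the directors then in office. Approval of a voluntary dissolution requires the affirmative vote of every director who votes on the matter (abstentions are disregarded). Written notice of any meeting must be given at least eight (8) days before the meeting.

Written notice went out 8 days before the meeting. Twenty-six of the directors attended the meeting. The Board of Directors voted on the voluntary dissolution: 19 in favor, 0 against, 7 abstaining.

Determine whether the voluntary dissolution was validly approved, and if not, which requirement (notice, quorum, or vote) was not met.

Valid — all requirements satisfied.

Notice: 8 days given; 8 required (8 ≥ 8). Satisfied.
Quorum: 26 present; quorum is 15. Satisfied.
Vote: the voluntary dissolution requires the unanimous vote of the votes cast (26 present − 7 abstaining = 19). Unanimous means all 19, so 19 affirmative votes are needed; 19 voted in favor. Satisfied.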